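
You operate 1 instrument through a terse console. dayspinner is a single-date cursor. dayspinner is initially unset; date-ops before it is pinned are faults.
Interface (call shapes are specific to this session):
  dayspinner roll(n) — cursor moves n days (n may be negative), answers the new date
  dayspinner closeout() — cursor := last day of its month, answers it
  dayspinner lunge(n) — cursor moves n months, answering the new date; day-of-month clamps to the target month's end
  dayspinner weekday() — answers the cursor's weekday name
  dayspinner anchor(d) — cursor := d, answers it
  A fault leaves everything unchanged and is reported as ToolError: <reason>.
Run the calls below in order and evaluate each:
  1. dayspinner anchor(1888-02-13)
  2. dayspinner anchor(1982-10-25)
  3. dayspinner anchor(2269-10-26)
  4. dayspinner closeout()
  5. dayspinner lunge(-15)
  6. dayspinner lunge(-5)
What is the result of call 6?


-- 1. dayspinner anchor(1888-02-13) == 1888-02-13
-- 2. dayspinner anchor(1982-10-25) == 1982-10-25
-- 3. dayspinner anchor(2269-10-26) == 2269-10-26
-- 4. dayspinner closeout() == 2269-10-31
-- 5. dayspinner lunge(-15) == 2268-07-31
-- 6. dayspinner lunge(-5) == 2268-02-29

Answer: 2268-02-29


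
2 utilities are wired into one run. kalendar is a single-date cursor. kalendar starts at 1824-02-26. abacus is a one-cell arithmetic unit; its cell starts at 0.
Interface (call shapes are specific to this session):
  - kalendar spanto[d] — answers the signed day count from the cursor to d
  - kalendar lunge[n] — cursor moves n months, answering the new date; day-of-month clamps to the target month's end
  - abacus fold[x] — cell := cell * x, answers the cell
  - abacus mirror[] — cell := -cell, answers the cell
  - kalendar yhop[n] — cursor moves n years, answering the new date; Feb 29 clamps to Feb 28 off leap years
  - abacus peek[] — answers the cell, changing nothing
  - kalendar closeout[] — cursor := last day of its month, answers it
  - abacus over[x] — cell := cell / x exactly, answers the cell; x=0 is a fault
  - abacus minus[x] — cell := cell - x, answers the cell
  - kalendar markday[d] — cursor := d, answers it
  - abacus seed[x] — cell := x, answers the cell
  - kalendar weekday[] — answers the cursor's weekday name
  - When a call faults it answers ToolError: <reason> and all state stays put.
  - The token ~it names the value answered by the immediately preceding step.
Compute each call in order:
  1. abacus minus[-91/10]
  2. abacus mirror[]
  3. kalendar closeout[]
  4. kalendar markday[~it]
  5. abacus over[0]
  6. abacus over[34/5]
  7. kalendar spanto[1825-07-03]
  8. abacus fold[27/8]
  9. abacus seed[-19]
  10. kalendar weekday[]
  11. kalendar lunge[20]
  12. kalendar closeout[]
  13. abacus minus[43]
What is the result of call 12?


>>> abacus minus x=-91/10
  91/10
>>> abacus mirror
  -91/10
>>> kalendar closeout
  1824-02-29
>>> kalendar markday d=~it
  1824-02-29
>>> abacus over x=0
  ToolError: division by zero
>>> abacus over x=34/5
  -91/68
>>> kalendar spanto d=1825-07-03
  490
>>> abacus fold x=27/8
  -2457/544
>>> abacus seed x=-19
  -19
>>> kalendar weekday
  Sunday
>>> kalendar lunge n=20
  1825-10-29
>>> kalendar closeout
  1825-10-31
>>> abacus minus x=43
  -62

Answer: 1825-10-31


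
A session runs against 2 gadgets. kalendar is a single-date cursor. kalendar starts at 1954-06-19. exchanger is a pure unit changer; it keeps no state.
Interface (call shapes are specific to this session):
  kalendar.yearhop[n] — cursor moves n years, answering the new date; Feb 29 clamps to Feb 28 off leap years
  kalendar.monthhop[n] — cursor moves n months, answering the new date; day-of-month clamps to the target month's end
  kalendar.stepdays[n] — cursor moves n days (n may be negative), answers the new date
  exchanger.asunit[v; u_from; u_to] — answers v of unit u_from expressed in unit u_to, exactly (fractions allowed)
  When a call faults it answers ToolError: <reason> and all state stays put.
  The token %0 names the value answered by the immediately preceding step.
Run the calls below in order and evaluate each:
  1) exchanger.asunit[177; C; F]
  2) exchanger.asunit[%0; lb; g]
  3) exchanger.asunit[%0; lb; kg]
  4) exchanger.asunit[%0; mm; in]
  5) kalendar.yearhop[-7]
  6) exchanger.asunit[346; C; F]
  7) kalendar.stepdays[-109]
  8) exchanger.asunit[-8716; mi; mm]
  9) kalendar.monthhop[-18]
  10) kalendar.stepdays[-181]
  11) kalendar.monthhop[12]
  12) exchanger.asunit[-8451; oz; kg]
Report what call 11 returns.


I run exchanger.asunit using 177, C, F, which returns 1753/5.
Invoking exchanger.asunit using %0, lb, g, and observe 79514742461/500000.
Using exchanger.asunit using %0, lb, kg: 3606728048282462257/50000000000000.
I invoke exchanger.asunit using %0, mm, in, → 3606728048282462257/1270000000000000.
Then kalendar.yearhop using -7, which returns 1947-06-19.
I use exchanger.asunit using 346, C, F: 3274/5.
Now I run kalendar.stepdays using -109, and see 1947-03-02.
I run exchanger.asunit using -8716, mi, mm, and observe -14027042304.
I invoke kalendar.monthhop using -18, — result: 1945-09-02.
I use kalendar.stepdays using -181, and get 1945-03-05.
Calling kalendar.monthhop using 12, and get 1946-03-05.
Next I call exchanger.asunit using -8451, oz, kg: -383330911887/1600000000.

Answer: 1946-03-05


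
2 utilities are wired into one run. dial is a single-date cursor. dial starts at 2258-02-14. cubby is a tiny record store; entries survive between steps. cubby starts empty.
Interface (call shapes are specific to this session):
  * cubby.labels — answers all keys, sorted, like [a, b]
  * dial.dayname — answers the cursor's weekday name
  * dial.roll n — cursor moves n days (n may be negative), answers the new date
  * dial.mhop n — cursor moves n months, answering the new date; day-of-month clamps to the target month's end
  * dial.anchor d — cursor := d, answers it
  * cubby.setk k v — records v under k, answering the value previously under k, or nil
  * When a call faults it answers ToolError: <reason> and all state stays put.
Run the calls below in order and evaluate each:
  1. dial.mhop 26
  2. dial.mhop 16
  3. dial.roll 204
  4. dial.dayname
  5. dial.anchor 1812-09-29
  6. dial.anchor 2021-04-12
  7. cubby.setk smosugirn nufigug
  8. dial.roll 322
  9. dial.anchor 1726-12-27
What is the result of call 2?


Answer: 2261-08-14

Derivation:
-- dial.mhop(n: 26) : 2260-04-14
-- dial.mhop(n: 16) : 2261-08-14
-- dial.roll(n: 204) : 2262-03-06
-- dial.dayname() : Thursday
-- dial.anchor(d: 1812-09-29) : 1812-09-29
-- dial.anchor(d: 2021-04-12) : 2021-04-12
-- cubby.setk(k: smosugirn, v: nufigug) : nil
-- dial.roll(n: 322) : 2022-02-28
-- dial.anchor(d: 1726-12-27) : 1726-12-27


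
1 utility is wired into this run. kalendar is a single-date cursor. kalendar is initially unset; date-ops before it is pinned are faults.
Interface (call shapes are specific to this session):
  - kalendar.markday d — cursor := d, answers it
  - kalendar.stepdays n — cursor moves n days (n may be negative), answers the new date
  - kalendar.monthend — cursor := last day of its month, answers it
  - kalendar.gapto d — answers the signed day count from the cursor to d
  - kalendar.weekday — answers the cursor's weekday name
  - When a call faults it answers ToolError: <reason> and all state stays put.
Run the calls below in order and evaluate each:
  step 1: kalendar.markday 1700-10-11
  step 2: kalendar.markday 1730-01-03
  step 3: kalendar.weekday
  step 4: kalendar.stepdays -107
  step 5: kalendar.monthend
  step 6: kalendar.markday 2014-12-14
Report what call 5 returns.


Do: markday[1700-10-11]
See: 1700-10-11
Do: markday[1730-01-03]
See: 1730-01-03
Do: weekday[]
See: Tuesday
Do: stepdays[-107]
See: 1729-09-18
Do: monthend[]
See: 1729-09-30
Do: markday[2014-12-14]
See: 2014-12-14

Answer: 1729-09-30


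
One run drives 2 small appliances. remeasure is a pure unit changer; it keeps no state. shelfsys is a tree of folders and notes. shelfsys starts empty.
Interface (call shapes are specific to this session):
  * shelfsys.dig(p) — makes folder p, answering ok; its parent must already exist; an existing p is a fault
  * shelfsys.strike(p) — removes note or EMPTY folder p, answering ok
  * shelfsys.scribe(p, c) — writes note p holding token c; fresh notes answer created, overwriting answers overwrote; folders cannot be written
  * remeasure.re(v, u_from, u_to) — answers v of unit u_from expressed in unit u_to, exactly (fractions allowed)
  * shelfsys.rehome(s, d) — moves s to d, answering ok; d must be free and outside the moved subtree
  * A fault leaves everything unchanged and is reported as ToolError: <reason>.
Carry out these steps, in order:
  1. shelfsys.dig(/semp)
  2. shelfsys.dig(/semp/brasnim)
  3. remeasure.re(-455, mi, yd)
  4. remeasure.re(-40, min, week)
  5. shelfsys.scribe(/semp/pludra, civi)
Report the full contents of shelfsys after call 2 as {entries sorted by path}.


Do: shelfsys.dig[p='/semp']
See: ok
Do: shelfsys.dig[p='/semp/brasnim']
See: ok
Do: remeasure.re[v='-455'; u_from='mi'; u_to='yd']
See: -800800
Do: remeasure.re[v='-40'; u_from='min'; u_to='week']
See: -1/252
Do: shelfsys.scribe[p='/semp/pludra'; c='civi']
See: created

Answer: {semp/, semp/brasnim/}


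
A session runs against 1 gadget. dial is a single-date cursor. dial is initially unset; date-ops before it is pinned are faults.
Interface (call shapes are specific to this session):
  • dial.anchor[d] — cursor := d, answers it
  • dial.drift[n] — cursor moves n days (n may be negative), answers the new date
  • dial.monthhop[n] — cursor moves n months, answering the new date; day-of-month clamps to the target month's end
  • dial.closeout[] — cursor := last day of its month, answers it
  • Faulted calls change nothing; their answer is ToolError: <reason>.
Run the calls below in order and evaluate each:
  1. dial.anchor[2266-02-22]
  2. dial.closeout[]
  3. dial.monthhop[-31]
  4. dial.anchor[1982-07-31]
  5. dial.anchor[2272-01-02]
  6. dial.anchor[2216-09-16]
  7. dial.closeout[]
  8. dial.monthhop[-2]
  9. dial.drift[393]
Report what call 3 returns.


Answer: 2263-07-28

Derivation:
Do: dial.anchor[2266-02-22]
See: 2266-02-22
Do: dial.closeout[]
See: 2266-02-28
Do: dial.monthhop[-31]
See: 2263-07-28
Do: dial.anchor[1982-07-31]
See: 1982-07-31
Do: dial.anchor[2272-01-02]
See: 2272-01-02
Do: dial.anchor[2216-09-16]
See: 2216-09-16
Do: dial.closeout[]
See: 2216-09-30
Do: dial.monthhop[-2]
See: 2216-07-30
Do: dial.drift[393]
See: 2217-08-27


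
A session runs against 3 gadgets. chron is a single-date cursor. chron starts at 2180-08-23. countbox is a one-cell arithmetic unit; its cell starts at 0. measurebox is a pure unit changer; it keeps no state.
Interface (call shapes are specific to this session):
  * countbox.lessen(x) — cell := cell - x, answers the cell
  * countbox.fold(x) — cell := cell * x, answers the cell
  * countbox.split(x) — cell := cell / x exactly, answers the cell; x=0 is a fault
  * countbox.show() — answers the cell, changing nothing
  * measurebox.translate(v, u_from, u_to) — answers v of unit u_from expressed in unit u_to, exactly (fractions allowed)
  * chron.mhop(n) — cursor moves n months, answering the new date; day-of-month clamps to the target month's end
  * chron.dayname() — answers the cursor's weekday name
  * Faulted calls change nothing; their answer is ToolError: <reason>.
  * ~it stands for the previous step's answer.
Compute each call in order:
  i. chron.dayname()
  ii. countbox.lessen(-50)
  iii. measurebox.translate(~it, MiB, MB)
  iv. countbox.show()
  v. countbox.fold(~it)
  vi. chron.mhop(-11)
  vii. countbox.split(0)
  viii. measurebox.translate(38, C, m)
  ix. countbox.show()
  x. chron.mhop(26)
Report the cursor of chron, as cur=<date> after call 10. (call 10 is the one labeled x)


Answer: cur=2181-11-23

Derivation:
→ chron.dayname()
← Wednesday
→ countbox.lessen(x=-50)
← 50
→ measurebox.translate(v=~it, u_from=MiB, u_to=MB)
← 32768/625
→ countbox.show()
← 50
→ countbox.fold(x=~it)
← 2500
→ chron.mhop(n=-11)
← 2179-09-23
→ countbox.split(x=0)
← ToolError: division by zero
→ measurebox.translate(v=38, u_from=C, u_to=m)
← ToolError: incompatible units
→ countbox.show()
← 2500
→ chron.mhop(n=26)
← 2181-11-23


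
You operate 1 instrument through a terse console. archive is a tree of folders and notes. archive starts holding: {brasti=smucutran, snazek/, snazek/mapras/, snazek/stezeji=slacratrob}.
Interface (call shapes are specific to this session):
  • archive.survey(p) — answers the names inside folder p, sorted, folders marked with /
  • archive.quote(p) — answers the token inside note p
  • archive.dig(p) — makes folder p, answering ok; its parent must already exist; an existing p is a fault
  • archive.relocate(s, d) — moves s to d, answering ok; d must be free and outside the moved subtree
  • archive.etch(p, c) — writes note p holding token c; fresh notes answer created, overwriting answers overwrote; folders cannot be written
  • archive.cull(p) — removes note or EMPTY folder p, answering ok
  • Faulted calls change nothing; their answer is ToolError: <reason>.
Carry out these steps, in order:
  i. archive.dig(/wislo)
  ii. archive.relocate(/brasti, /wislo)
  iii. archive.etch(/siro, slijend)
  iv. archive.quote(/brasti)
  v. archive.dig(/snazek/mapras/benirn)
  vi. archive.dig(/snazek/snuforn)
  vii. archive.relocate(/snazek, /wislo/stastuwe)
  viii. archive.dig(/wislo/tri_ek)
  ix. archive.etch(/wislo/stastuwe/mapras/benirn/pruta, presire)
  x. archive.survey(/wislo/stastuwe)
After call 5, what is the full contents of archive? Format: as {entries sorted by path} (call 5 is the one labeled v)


==> archive.dig(p: /wislo)
<== ok
==> archive.relocate(s: /brasti, d: /wislo)
<== ToolError: exists
==> archive.etch(p: /siro, c: slijend)
<== created
==> archive.quote(p: /brasti)
<== smucutran
==> archive.dig(p: /snazek/mapras/benirn)
<== ok
==> archive.dig(p: /snazek/snuforn)
<== ok
==> archive.relocate(s: /snazek, d: /wislo/stastuwe)
<== ok
==> archive.dig(p: /wislo/tri_ek)
<== ok
==> archive.etch(p: /wislo/stastuwe/mapras/benirn/pruta, c: presire)
<== created
==> archive.survey(p: /wislo/stastuwe)
<== [mapras/, snuforn/, stezeji]

Answer: {brasti=smucutran, siro=slijend, snazek/, snazek/mapras/, snazek/mapras/benirn/, snazek/stezeji=slacratrob, wislo/}


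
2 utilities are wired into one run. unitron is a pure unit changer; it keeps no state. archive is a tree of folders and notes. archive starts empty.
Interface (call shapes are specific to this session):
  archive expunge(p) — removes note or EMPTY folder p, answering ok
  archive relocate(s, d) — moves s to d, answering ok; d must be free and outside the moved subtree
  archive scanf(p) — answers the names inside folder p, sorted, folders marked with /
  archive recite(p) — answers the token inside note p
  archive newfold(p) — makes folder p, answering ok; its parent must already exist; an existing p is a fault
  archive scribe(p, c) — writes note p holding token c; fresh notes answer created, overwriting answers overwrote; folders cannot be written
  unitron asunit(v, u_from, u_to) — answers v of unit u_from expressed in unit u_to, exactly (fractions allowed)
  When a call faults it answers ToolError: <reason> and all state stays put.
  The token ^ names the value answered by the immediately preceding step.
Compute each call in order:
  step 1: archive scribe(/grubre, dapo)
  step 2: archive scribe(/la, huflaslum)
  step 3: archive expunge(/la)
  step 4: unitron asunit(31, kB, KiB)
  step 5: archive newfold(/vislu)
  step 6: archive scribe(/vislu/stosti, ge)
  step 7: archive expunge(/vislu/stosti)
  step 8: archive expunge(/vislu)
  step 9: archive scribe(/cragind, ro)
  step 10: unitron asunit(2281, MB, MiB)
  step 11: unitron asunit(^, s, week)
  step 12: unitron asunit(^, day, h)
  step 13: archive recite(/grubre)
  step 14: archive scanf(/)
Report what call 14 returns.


Answer: [cragind, grubre]

Derivation:
==> archive scribe(p=/grubre, c=dapo)
<== created
==> archive scribe(p=/la, c=huflaslum)
<== created
==> archive expunge(p=/la)
<== ok
==> unitron asunit(v=31, u_from=kB, u_to=KiB)
<== 3875/128
==> archive newfold(p=/vislu)
<== ok
==> archive scribe(p=/vislu/stosti, c=ge)
<== created
==> archive expunge(p=/vislu/stosti)
<== ok
==> archive expunge(p=/vislu)
<== ok
==> archive scribe(p=/cragind, c=ro)
<== created
==> unitron asunit(v=2281, u_from=MB, u_to=MiB)
<== 35640625/16384
==> unitron asunit(v=^, u_from=s, u_to=week)
<== 1425625/396361728
==> unitron asunit(v=^, u_from=day, u_to=h)
<== 1425625/16515072
==> archive recite(p=/grubre)
<== dapo
==> archive scanf(p=/)
<== [cragind, grubre]


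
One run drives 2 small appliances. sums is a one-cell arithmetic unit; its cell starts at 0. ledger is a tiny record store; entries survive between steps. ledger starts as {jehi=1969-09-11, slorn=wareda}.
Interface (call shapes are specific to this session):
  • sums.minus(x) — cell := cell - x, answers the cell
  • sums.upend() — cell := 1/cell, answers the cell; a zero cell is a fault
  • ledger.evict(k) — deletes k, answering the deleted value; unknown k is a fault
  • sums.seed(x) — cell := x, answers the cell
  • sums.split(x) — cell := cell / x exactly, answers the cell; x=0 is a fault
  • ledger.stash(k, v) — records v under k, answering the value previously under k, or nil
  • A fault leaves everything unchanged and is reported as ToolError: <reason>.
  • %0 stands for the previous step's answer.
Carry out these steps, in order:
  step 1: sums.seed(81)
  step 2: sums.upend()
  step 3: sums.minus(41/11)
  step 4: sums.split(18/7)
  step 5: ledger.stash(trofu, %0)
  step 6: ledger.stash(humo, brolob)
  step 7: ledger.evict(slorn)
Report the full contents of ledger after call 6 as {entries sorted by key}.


Next I call sums.seed(x: 81), → 81.
Next I call sums.upend, and observe 1/81.
I invoke sums.minus(x: 41/11), which returns -3310/891.
Using sums.split(x: 18/7), yielding -11585/8019.
I use ledger.stash(k: trofu, v: %0), and get nil.
Next I call ledger.stash(k: humo, v: brolob), and get nil.
I call ledger.evict(k: slorn), → wareda.

Answer: {humo=brolob, jehi=1969-09-11, slorn=wareda, trofu=-11585/8019}


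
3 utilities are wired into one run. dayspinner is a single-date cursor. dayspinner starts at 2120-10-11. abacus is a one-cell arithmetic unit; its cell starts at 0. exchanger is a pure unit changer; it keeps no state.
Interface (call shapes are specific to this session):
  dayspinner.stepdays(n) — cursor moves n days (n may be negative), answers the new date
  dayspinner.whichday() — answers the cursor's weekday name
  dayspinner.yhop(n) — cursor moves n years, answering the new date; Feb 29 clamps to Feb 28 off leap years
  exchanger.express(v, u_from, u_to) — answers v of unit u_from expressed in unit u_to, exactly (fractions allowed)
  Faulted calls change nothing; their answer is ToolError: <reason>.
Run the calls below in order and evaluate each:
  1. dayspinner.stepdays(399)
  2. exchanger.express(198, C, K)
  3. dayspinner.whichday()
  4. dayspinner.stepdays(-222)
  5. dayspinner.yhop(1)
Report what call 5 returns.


Answer: 2122-04-06

Derivation:
-> stepdays(n: 399)
<- 2121-11-14
-> express(v: 198, u_from: C, u_to: K)
<- 9423/20
-> whichday()
<- Friday
-> stepdays(n: -222)
<- 2121-04-06
-> yhop(n: 1)
<- 2122-04-06


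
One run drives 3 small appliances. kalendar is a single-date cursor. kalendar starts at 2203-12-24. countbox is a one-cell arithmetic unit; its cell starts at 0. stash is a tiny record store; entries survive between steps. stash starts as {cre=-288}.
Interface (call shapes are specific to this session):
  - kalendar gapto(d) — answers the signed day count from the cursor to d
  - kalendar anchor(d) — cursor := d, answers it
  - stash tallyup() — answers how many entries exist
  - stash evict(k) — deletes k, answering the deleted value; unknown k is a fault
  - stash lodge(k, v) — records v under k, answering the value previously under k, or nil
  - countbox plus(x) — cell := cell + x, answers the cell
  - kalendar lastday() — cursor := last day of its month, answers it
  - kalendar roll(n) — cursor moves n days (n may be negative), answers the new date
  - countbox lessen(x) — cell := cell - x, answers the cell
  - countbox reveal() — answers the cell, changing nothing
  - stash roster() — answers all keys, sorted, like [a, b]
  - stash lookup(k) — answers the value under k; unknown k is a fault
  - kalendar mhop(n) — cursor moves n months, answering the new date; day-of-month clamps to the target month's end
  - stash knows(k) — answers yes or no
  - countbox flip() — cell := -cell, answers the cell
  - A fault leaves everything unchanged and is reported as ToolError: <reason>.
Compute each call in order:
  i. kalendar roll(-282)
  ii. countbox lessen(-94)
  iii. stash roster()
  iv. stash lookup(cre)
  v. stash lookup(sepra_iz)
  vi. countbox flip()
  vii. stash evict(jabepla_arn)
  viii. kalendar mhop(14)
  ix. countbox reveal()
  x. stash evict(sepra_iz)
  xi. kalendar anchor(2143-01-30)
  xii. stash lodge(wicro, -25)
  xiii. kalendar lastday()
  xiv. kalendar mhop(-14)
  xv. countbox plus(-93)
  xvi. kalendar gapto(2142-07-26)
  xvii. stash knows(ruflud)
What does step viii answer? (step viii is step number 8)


Answer: 2204-05-17

Derivation:
>> kalendar roll(n=-282)
<< 2203-03-17
>> countbox lessen(x=-94)
<< 94
>> stash roster()
<< [cre]
>> stash lookup(k=cre)
<< -288
>> stash lookup(k=sepra_iz)
<< ToolError: no such key sepra_iz
>> countbox flip()
<< -94
>> stash evict(k=jabepla_arn)
<< ToolError: no such key jabepla_arn
>> kalendar mhop(n=14)
<< 2204-05-17
>> countbox reveal()
<< -94
>> stash evict(k=sepra_iz)
<< ToolError: no such key sepra_iz
>> kalendar anchor(d=2143-01-30)
<< 2143-01-30
>> stash lodge(k=wicro, v=-25)
<< nil
>> kalendar lastday()
<< 2143-01-31
>> kalendar mhop(n=-14)
<< 2141-11-30
>> countbox plus(x=-93)
<< -187
>> kalendar gapto(d=2142-07-26)
<< 238
>> stash knows(k=ruflud)
<< no


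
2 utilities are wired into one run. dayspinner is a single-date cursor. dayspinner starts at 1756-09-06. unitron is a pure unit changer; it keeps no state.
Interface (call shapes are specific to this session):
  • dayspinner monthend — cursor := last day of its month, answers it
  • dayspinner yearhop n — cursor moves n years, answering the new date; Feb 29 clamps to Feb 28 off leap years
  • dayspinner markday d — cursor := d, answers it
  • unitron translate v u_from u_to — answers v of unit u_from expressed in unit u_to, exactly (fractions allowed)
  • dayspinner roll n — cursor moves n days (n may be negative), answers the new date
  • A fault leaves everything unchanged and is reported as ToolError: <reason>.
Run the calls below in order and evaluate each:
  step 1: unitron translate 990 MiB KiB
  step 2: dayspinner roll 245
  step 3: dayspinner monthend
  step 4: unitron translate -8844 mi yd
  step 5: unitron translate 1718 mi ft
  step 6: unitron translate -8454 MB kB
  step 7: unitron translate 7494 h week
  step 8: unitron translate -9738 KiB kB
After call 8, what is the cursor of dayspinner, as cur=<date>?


Answer: cur=1757-05-31

Derivation:
> unitron translate v→990 u_from→MiB u_to→KiB
  1013760
> dayspinner roll n→245
  1757-05-09
> dayspinner monthend
  1757-05-31
> unitron translate v→-8844 u_from→mi u_to→yd
  -15565440
> unitron translate v→1718 u_from→mi u_to→ft
  9071040
> unitron translate v→-8454 u_from→MB u_to→kB
  -8454000
> unitron translate v→7494 u_from→h u_to→week
  1249/28
> unitron translate v→-9738 u_from→KiB u_to→kB
  -1246464/125


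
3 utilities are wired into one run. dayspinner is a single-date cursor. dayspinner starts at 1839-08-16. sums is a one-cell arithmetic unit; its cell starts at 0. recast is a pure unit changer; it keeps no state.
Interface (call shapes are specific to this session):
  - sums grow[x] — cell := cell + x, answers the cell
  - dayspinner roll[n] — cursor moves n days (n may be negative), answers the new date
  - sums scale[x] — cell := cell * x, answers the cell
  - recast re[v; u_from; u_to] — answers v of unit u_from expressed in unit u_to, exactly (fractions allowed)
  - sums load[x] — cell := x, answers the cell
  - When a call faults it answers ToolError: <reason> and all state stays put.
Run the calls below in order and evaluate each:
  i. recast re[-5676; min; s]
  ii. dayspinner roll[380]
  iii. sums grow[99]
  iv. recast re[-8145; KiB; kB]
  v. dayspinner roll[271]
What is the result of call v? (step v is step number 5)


-- 1. recast re(-5676, min, s) : -340560
-- 2. dayspinner roll(380) : 1840-08-30
-- 3. sums grow(99) : 99
-- 4. recast re(-8145, KiB, kB) : -208512/25
-- 5. dayspinner roll(271) : 1841-05-28

Answer: 1841-05-28


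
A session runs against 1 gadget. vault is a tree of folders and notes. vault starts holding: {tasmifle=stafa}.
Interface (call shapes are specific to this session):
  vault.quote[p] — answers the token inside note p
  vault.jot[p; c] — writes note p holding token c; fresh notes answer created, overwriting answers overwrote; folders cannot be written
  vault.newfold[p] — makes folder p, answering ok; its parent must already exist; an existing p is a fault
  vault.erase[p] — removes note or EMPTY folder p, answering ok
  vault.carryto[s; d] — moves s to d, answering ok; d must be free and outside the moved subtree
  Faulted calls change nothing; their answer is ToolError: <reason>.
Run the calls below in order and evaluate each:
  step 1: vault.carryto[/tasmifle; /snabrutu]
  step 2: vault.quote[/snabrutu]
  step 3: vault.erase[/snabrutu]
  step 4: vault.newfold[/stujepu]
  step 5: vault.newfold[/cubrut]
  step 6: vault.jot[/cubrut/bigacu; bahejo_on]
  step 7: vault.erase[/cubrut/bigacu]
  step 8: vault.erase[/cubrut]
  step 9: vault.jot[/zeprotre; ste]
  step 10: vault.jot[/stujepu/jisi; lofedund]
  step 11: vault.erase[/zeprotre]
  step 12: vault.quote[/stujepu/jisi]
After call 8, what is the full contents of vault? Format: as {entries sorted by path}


! 1. carryto(s='/tasmifle', d='/snabrutu') ~> ok
! 2. quote(p='/snabrutu') ~> stafa
! 3. erase(p='/snabrutu') ~> ok
! 4. newfold(p='/stujepu') ~> ok
! 5. newfold(p='/cubrut') ~> ok
! 6. jot(p='/cubrut/bigacu', c='bahejo_on') ~> created
! 7. erase(p='/cubrut/bigacu') ~> ok
! 8. erase(p='/cubrut') ~> ok
! 9. jot(p='/zeprotre', c='ste') ~> created
! 10. jot(p='/stujepu/jisi', c='lofedund') ~> created
! 11. erase(p='/zeprotre') ~> ok
! 12. quote(p='/stujepu/jisi') ~> lofedund

Answer: {stujepu/}


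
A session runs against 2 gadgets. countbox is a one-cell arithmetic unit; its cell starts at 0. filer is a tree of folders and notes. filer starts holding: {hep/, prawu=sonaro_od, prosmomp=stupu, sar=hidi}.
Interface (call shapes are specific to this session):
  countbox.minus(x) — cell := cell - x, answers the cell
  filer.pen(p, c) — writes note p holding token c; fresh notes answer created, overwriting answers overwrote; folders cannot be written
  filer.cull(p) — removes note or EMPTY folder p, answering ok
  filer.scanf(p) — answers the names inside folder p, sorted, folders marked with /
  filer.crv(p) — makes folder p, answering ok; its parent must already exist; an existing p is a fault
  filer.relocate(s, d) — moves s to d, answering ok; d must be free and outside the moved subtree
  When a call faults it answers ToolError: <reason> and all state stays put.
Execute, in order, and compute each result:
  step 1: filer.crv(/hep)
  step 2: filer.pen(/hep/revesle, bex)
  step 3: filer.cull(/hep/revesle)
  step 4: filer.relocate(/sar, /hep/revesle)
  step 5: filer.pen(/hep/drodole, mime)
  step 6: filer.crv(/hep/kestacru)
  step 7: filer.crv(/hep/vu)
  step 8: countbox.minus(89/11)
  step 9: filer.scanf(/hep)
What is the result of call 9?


Answer: [drodole, kestacru/, revesle, vu/]

Derivation:
CALL crv[p→/hep]
RET  ToolError: exists
CALL pen[p→/hep/revesle; c→bex]
RET  created
CALL cull[p→/hep/revesle]
RET  ok
CALL relocate[s→/sar; d→/hep/revesle]
RET  ok
CALL pen[p→/hep/drodole; c→mime]
RET  created
CALL crv[p→/hep/kestacru]
RET  ok
CALL crv[p→/hep/vu]
RET  ok
CALL minus[x→89/11]
RET  -89/11
CALL scanf[p→/hep]
RET  [drodole, kestacru/, revesle, vu/]


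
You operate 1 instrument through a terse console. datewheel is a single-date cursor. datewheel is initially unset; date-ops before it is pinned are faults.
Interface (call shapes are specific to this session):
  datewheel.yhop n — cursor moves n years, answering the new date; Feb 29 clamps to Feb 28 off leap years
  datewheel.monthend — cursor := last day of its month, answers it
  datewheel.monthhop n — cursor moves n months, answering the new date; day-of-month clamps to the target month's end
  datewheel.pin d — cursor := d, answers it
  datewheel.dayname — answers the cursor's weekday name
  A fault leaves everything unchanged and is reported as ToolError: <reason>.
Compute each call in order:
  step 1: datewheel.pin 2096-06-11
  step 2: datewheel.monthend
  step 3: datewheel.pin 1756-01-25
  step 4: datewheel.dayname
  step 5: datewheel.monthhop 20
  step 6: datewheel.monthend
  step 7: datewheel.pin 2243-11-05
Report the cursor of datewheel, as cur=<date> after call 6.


Then datewheel.pin(d=2096-06-11), giving 2096-06-11.
I use datewheel.monthend, and get 2096-06-30.
Now I run datewheel.pin(d=1756-01-25): 1756-01-25.
I invoke datewheel.dayname(), giving Sunday.
I invoke datewheel.monthhop(n=20), yielding 1757-09-25.
I run datewheel.monthend(), and see 1757-09-30.
Invoking datewheel.pin(d=2243-11-05): 2243-11-05.

Answer: cur=1757-09-30


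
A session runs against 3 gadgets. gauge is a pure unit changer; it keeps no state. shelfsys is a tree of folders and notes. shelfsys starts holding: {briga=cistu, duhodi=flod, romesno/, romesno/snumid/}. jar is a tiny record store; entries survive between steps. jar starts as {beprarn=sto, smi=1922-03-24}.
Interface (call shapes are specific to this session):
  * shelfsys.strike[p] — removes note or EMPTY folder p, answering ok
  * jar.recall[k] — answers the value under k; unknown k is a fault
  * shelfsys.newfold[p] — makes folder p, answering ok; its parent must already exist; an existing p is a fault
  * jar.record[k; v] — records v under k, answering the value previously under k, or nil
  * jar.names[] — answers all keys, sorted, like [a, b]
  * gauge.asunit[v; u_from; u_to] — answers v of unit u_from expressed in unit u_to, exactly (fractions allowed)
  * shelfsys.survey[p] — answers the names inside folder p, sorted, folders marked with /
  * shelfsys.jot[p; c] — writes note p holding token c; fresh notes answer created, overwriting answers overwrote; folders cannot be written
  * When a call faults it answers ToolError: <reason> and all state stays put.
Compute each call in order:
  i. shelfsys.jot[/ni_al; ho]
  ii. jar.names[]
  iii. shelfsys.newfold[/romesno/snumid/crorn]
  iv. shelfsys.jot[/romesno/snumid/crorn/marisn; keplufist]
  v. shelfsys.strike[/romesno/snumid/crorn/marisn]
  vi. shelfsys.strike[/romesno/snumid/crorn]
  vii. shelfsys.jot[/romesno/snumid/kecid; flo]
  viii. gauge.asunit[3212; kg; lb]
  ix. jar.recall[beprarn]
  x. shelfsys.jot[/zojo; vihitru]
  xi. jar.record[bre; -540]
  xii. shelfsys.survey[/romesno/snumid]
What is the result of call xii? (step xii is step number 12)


Answer: [kecid]

Derivation:
;; shelfsys.jot(/ni_al, ho) => created
;; jar.names() => [beprarn, smi]
;; shelfsys.newfold(/romesno/snumid/crorn) => ok
;; shelfsys.jot(/romesno/snumid/crorn/marisn, keplufist) => created
;; shelfsys.strike(/romesno/snumid/crorn/marisn) => ok
;; shelfsys.strike(/romesno/snumid/crorn) => ok
;; shelfsys.jot(/romesno/snumid/kecid, flo) => created
;; gauge.asunit(3212, kg, lb) => 29200000000/4123567
;; jar.recall(beprarn) => sto
;; shelfsys.jot(/zojo, vihitru) => created
;; jar.record(bre, -540) => nil
;; shelfsys.survey(/romesno/snumid) => [kecid]


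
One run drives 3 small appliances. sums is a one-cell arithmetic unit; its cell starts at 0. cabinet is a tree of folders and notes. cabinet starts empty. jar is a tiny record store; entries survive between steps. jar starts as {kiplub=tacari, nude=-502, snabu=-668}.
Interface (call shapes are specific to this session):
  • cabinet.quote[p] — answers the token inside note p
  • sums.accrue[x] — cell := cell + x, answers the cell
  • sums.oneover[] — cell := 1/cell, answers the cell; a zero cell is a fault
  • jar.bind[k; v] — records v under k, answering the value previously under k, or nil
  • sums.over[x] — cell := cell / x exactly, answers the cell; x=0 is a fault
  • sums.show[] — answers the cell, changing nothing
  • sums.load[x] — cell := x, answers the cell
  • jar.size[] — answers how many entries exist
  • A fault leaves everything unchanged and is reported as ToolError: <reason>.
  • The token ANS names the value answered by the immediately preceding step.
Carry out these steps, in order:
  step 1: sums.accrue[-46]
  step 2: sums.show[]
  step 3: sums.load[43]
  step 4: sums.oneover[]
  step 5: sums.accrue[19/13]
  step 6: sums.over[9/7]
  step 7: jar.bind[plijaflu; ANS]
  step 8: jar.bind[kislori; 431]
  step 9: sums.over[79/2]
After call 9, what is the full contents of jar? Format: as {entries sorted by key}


! sums.accrue(x='-46') => -46
! sums.show() => -46
! sums.load(x='43') => 43
! sums.oneover() => 1/43
! sums.accrue(x='19/13') => 830/559
! sums.over(x='9/7') => 5810/5031
! jar.bind(k='plijaflu', v='ANS') => nil
! jar.bind(k='kislori', v='431') => nil
! sums.over(x='79/2') => 11620/397449

Answer: {kiplub=tacari, kislori=431, nude=-502, plijaflu=5810/5031, snabu=-668}


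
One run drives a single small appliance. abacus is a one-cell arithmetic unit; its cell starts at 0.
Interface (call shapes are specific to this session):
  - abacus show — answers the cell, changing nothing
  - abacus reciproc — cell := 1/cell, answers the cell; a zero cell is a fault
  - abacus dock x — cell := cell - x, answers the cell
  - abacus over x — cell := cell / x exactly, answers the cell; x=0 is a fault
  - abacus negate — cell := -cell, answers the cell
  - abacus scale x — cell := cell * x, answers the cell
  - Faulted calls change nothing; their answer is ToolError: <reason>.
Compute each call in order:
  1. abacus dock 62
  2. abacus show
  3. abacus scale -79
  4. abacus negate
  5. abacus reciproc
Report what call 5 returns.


# abacus dock(x: 62) -> -62
# abacus show() -> -62
# abacus scale(x: -79) -> 4898
# abacus negate() -> -4898
# abacus reciproc() -> -1/4898

Answer: -1/4898


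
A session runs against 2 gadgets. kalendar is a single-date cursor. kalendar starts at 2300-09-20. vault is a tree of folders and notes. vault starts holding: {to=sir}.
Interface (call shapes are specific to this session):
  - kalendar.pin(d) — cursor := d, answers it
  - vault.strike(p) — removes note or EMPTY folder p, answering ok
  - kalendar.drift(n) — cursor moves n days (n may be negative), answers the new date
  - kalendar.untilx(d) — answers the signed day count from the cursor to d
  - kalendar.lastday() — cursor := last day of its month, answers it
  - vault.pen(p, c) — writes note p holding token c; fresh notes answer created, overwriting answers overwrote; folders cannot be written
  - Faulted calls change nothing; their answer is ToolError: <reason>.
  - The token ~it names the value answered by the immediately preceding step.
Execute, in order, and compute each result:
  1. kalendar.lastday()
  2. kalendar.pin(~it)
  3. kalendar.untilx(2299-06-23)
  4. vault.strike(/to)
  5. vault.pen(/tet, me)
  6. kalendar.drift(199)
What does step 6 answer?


Act: lastday[]
Obs: 2300-09-30
Act: pin[d=~it]
Obs: 2300-09-30
Act: untilx[d=2299-06-23]
Obs: -464
Act: strike[p=/to]
Obs: ok
Act: pen[p=/tet; c=me]
Obs: created
Act: drift[n=199]
Obs: 2301-04-17

Answer: 2301-04-17


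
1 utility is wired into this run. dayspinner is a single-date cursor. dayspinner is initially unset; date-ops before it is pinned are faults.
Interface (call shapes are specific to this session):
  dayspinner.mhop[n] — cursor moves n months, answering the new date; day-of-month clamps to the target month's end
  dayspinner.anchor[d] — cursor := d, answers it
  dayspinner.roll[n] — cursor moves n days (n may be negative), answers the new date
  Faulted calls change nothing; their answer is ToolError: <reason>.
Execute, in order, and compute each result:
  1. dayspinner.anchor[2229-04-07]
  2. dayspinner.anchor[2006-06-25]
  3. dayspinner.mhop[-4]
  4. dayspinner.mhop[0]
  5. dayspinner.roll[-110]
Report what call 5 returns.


Answer: 2005-11-07

Derivation:
% 1. anchor(d=2229-04-07) == 2229-04-07
% 2. anchor(d=2006-06-25) == 2006-06-25
% 3. mhop(n=-4) == 2006-02-25
% 4. mhop(n=0) == 2006-02-25
% 5. roll(n=-110) == 2005-11-07


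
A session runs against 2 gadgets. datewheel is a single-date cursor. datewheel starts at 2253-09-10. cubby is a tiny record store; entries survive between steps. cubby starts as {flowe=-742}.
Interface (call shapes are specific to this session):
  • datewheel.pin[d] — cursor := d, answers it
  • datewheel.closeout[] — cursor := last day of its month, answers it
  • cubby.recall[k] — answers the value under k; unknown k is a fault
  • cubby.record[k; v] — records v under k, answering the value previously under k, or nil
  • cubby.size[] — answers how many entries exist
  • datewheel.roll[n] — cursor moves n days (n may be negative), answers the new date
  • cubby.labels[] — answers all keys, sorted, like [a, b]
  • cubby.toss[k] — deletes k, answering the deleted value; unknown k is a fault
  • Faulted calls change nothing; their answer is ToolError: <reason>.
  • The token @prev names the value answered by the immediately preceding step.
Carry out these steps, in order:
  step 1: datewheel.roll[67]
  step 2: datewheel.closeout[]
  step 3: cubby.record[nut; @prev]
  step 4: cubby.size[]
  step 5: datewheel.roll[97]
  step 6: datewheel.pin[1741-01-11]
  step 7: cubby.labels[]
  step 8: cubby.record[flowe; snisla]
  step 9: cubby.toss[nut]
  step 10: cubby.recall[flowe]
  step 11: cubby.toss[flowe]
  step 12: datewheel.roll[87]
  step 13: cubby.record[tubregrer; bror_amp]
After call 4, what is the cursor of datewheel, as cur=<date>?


Answer: cur=2253-11-30

Derivation:
$ roll n=67
[out] 2253-11-16
$ closeout
[out] 2253-11-30
$ record k=nut v=@prev
[out] nil
$ size
[out] 2
$ roll n=97
[out] 2254-03-07
$ pin d=1741-01-11
[out] 1741-01-11
$ labels
[out] [flowe, nut]
$ record k=flowe v=snisla
[out] -742
$ toss k=nut
[out] 2253-11-30
$ recall k=flowe
[out] snisla
$ toss k=flowe
[out] snisla
$ roll n=87
[out] 1741-04-08
$ record k=tubregrer v=bror_amp
[out] nil


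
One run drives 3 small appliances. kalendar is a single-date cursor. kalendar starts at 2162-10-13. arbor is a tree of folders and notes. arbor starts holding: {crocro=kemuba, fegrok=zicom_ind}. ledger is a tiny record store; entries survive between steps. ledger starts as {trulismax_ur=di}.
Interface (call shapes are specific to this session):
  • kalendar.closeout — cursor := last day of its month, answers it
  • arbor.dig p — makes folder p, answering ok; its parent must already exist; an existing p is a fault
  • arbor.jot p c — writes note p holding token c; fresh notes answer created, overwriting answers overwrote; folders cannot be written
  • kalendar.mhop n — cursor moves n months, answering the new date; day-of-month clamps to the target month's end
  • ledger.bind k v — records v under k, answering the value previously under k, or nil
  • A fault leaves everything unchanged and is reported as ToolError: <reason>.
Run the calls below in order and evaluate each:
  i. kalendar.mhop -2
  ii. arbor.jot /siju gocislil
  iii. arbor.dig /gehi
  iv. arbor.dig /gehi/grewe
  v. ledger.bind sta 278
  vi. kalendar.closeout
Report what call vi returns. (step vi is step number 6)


Answer: 2162-08-31

Derivation:
-> kalendar.mhop(n→-2)
<- 2162-08-13
-> arbor.jot(p→/siju, c→gocislil)
<- created
-> arbor.dig(p→/gehi)
<- ok
-> arbor.dig(p→/gehi/grewe)
<- ok
-> ledger.bind(k→sta, v→278)
<- nil
-> kalendar.closeout()
<- 2162-08-31
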